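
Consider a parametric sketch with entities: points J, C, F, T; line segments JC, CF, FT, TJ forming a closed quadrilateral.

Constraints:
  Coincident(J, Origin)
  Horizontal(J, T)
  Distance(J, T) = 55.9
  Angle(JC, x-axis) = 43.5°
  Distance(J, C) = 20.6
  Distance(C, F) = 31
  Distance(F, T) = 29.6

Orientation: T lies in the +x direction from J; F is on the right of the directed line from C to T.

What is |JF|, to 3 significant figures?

32.3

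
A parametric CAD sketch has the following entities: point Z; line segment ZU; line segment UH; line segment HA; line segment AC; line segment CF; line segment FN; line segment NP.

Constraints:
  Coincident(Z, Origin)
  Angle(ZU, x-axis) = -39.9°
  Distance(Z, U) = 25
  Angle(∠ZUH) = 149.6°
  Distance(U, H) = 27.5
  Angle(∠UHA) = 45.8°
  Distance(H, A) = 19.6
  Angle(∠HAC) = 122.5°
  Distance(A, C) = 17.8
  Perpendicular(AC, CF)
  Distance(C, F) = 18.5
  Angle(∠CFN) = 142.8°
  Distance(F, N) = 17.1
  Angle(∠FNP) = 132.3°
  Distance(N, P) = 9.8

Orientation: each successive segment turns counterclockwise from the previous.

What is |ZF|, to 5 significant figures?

29.746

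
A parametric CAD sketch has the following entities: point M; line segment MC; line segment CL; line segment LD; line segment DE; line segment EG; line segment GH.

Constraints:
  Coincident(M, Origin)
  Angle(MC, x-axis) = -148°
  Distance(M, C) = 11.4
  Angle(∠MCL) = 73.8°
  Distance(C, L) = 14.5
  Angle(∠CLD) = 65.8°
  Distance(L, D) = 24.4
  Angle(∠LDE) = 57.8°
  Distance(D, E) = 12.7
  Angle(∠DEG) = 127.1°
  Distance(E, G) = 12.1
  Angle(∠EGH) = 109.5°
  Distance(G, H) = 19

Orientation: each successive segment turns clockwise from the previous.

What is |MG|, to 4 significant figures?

10.83

M is at the origin; MC runs at -148.0° with length 11.4, so C = (-9.668, -6.041). ∠MCL = 73.8° gives CL at 105.8° from the x-axis; with |CL| = 14.5, L = (-13.62, 7.911). ∠CLD = 65.8° gives LD at -8.400° from the x-axis; with |LD| = 24.4, D = (10.52, 4.347). ∠LDE = 57.8° gives DE at -130.6° from the x-axis; with |DE| = 12.7, E = (2.258, -5.296). ∠DEG = 127.1° gives EG at 176.5° from the x-axis; with |EG| = 12.1, G = (-9.820, -4.557). Then |MG| = |G − M| = 10.83.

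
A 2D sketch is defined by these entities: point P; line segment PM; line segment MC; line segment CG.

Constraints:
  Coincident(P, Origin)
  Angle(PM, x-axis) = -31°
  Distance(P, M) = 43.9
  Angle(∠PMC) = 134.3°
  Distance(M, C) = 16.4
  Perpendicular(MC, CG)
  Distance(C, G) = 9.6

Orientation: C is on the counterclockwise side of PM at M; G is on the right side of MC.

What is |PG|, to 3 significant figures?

62.4

P is at the origin; PM runs at -31.0° with length 43.9, so M = 43.9·(cos -31.0°, sin -31.0°) = (37.6, -22.6). ∠PMC = 134.3°, so MC runs at -31.0° + (180° − 134.3°) = 14.7° from the x-axis; with |MC| = 16.4, C = M + 16.4·(cos 14.7°, sin 14.7°) = (53.5, -18.4). MC ⟂ CG; with |CG| = 9.6 on the right of MC, G = C + 9.6·(0.254, -0.967) = (55.9, -27.7). Then |PG| = |G − P| = 62.4.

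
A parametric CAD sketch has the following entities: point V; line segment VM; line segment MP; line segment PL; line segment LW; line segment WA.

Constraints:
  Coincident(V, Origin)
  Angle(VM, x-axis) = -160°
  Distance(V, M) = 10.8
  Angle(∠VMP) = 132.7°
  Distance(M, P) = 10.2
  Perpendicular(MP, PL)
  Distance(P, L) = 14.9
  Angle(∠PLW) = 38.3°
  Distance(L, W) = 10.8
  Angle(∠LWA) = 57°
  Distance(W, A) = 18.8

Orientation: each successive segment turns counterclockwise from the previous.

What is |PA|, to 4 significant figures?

12.91

V is at the origin; VM runs at -160.0° with length 10.8, so M = (-10.15, -3.694). ∠VMP = 132.7° gives MP at -112.7° from the x-axis; with |MP| = 10.2, P = (-14.08, -13.10). MP ⟂ PL, so PL runs at -22.70°; with |PL| = 14.9, L = (-0.3391, -18.85). ∠PLW = 38.3° gives LW at 119.0° from the x-axis; with |LW| = 10.8, W = (-5.575, -9.408). ∠LWA = 57.0° gives WA at -118.0° from the x-axis; with |WA| = 18.8, A = (-14.40, -26.01). Then |PA| = |A − P| = 12.91.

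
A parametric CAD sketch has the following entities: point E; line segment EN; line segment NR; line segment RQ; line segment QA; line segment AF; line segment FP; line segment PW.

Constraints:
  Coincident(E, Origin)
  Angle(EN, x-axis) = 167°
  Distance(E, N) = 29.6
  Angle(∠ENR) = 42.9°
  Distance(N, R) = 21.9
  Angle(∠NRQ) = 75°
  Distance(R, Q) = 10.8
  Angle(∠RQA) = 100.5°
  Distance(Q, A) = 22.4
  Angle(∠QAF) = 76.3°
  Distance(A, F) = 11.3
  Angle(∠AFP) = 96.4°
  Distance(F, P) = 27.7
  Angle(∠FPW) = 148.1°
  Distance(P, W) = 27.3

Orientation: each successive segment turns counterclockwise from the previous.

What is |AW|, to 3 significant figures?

52.2

∠AFP = 96.4° gives FP at -44.1° from the x-axis; with |FP| = 27.7, P = (-10.5, -14.0). ∠FPW = 148.1° gives PW at -12.2° from the x-axis; with |PW| = 27.3, W = (16.2, -19.8). Then |AW| = |W − A| = 52.2.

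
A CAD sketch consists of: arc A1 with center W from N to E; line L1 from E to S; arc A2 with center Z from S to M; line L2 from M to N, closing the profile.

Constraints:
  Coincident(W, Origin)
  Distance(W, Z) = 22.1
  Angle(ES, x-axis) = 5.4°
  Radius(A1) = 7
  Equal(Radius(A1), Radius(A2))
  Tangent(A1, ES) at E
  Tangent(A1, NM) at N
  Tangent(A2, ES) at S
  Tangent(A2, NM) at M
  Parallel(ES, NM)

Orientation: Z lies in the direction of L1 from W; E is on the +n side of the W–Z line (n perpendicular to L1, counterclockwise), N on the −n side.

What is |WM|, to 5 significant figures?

23.182

The slot axis is L1's direction at 5.4°, so u = (cos 5.4°, sin 5.4°) = (0.99556, 0.094108) and n = (−sin 5.4°, cos 5.4°) = (-0.094108, 0.99556). W is at the origin and Z lies 22.1 along u from W, so Z = 22.1·u = (22.002, 2.0798). Tangency of A1 to both parallel lines with radius 7.0 puts E and N at W ± 7.0·n: E = (-0.65876, 6.9689), N = (0.65876, -6.9689). Equal radii place S and M the same way about Z: S = Z + 7.0·n = (21.343, 9.0487), M = Z − 7.0·n = (22.661, -4.8891). Then |WM| = |M − W| = 23.182.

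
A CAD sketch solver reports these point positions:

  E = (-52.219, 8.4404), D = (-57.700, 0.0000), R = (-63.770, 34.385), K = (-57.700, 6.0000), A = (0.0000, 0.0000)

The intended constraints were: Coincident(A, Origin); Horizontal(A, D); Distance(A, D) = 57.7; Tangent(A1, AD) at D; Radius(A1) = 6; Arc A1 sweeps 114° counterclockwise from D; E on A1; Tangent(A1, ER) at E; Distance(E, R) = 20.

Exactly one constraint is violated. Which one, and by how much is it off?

Distance(E, R) = 20 — off by 8.40.

A = (0.00, 0.00) ✓; A.y = 0.00, D.y = 0.00 ✓; |AD| = 57.70 ✓; ∠(KD, DA) = 90.00° ✓; |KD| = 6.000 ✓; bearing(K→E) − bearing(K→D) = 114.0° ✓; |KE| = 6.000 ✓; ∠(KE, ER) = 90.00° ✓; |ER| = 28.40 ✗.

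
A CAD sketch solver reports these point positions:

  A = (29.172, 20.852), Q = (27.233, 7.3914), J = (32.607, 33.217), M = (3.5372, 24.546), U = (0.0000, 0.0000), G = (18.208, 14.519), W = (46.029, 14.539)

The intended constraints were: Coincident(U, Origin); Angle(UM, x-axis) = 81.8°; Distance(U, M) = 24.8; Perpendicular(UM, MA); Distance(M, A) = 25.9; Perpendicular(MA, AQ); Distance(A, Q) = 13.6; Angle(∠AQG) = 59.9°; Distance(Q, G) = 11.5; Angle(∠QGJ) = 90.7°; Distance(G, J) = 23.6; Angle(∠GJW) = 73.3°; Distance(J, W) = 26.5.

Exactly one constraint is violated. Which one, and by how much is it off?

Distance(J, W) = 26.5 — off by 3.50.

U = (0.00, 0.00) ✓; UM at 81.80° ✓; |UM| = 24.80 ✓; ∠(UM, MA) = 90.00° ✓; |MA| = 25.90 ✓; ∠(MA, AQ) = 90.00° ✓; |AQ| = 13.60 ✓; ∠AQG = 59.90° ✓; |QG| = 11.50 ✓; ∠QGJ = 90.70° ✓; |GJ| = 23.60 ✓; ∠GJW = 73.30° ✓; |JW| = 23.00 ✗.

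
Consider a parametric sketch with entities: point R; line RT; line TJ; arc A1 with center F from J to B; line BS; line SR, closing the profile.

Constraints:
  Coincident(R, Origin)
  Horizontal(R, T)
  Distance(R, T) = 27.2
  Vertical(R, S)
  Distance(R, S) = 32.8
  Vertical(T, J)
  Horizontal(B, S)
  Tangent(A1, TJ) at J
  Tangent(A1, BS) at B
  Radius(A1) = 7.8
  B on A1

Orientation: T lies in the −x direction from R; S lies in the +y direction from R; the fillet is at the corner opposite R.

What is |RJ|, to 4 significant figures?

36.94

The virtual corner opposite R is at (-27.20, 32.80). A1 meets TJ tangentially, so FJ is at right angles to TJ and A1 meets BS tangentially, so FB is at right angles to BS, with radius 7.8, so the center F sits 7.8 in from both sides at F = (-19.40, 25.00). That places the tangent points at J = (-27.20, 25.00) on TJ and B = (-19.40, 32.80) on BS. Then |RJ| = |J − R| = 36.94.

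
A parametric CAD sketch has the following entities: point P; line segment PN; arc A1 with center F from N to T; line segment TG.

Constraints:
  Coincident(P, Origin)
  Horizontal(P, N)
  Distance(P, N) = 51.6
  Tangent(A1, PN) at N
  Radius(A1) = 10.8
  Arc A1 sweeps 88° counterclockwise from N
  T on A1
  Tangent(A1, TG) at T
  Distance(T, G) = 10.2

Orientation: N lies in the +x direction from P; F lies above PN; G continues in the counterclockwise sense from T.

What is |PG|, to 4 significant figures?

66.05

P is at the origin; P and N share the same y with |PN| = 51.6 and N on the +x side, so N = (51.60, 0.000). A1 meets PN tangentially, so FN is at right angles to PN, so F = N + (0, 10.8) = (51.60, 10.80). On A1, N sits at bearing -90° from F; an 88° counterclockwise sweep puts T at bearing -2°, so T = F + 10.8·(cos -2°, sin -2°) = (62.39, 10.42). The tangent condition forces FT to be normal to TG, so TG runs along (−sin -2°, cos -2°); with |TG| = 10.2, G = (62.75, 20.62). Then |PG| = |G − P| = 66.05.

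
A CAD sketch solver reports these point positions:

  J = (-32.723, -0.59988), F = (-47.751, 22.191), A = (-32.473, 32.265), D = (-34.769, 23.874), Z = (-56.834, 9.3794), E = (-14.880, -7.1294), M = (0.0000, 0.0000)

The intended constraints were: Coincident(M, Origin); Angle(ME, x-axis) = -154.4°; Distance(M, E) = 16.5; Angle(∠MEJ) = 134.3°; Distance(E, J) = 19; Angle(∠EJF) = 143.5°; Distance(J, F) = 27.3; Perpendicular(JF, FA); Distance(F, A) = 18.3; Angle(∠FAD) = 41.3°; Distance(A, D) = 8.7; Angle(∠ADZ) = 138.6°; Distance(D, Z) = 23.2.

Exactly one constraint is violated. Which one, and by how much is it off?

Distance(D, Z) = 23.2 — off by 3.20.

M = (0.00, 0.00) ✓; ME at -154.4° ✓; |ME| = 16.50 ✓; ∠MEJ = 134.3° ✓; |EJ| = 19.00 ✓; ∠EJF = 143.5° ✓; |JF| = 27.30 ✓; ∠(JF, FA) = 90.00° ✓; |FA| = 18.30 ✓; ∠FAD = 41.30° ✓; |AD| = 8.699 ✓; ∠ADZ = 138.6° ✓; |DZ| = 26.40 ✗.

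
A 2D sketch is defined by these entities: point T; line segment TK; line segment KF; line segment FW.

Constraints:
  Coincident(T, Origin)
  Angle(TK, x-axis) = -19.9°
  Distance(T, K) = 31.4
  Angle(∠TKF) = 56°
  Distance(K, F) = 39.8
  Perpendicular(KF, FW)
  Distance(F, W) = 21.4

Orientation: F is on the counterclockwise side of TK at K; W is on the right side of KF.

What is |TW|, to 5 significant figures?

52.388

T is at the origin; TK runs at -19.9° with length 31.4, so K = 31.4·(cos -19.9°, sin -19.9°) = (29.525, -10.688). ∠TKF = 56.0°, so KF runs at -19.9° + (180° − 56.0°) = 104.10° from the x-axis; with |KF| = 39.8, F = K + 39.8·(cos 104.10°, sin 104.10°) = (19.829, 27.913). The perpendicularity gives FW at right angles to KF; with |FW| = 21.4 on the right of KF, W = F + 21.4·(0.96987, 0.24362) = (40.584, 33.126). Then |TW| = |W − T| = 52.388.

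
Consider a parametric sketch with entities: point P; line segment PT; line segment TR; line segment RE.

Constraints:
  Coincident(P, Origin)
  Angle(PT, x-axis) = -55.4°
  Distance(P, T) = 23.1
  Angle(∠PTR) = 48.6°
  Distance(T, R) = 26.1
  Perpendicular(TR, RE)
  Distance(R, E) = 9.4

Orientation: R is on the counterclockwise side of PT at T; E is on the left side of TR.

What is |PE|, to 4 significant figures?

13.42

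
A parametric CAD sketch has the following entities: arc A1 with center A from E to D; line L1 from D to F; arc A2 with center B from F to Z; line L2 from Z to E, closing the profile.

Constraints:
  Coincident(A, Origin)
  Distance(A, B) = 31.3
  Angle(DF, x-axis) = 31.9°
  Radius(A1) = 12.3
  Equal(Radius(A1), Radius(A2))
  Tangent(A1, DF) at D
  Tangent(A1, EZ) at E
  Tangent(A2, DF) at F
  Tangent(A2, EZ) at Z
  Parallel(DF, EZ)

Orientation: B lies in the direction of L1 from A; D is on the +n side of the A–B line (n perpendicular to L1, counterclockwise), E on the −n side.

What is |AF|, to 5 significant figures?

33.630

Tangency of A1 to both parallel lines with radius 12.3 puts D and E at A ± 12.3·n: D = (-6.4998, 10.442), E = (6.4998, -10.442). Equal radii place F and Z the same way about B: F = B + 12.3·n = (20.073, 26.982), Z = B − 12.3·n = (33.073, 6.0978). Then |AF| = |F − A| = 33.630.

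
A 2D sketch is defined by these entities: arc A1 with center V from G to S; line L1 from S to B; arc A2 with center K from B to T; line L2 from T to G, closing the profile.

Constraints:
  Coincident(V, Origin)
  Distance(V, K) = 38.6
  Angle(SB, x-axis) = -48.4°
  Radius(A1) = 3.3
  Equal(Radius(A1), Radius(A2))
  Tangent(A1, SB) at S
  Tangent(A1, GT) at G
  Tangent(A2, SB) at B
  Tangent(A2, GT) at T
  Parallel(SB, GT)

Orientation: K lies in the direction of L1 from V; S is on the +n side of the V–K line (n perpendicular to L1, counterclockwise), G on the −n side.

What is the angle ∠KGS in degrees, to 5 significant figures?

85.114°

The slot axis is L1's direction at -48.4°, so u = (cos -48.4°, sin -48.4°) = (0.66393, -0.74780) and n = (−sin -48.4°, cos -48.4°) = (0.74780, 0.66393). V is at the origin and K lies 38.6 along u from V, so K = 38.6·u = (25.628, -28.865). Tangency of A1 to both parallel lines with radius 3.3 puts S and G at V ± 3.3·n: S = (2.4677, 2.1910), G = (-2.4677, -2.1910). Then cos ∠KGS = GK·GS / (|GK||GS|), giving 85.114°.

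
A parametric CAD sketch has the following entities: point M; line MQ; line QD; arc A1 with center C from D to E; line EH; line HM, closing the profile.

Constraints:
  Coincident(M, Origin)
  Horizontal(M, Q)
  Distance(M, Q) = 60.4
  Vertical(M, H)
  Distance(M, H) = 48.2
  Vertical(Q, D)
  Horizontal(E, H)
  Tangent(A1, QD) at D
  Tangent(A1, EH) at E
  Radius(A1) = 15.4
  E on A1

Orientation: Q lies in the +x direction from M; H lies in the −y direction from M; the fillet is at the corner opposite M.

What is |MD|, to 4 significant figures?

68.73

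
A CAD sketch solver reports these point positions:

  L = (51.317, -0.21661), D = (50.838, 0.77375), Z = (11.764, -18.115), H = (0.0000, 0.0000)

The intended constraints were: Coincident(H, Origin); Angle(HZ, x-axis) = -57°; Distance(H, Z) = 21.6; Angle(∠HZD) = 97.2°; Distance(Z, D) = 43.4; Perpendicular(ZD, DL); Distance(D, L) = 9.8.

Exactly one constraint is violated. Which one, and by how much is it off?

Distance(D, L) = 9.8 — off by 8.70.

H = (0.00, 0.00) ✓; HZ at -57.00° ✓; |HZ| = 21.60 ✓; ∠HZD = 97.20° ✓; |ZD| = 43.40 ✓; ∠(ZD, DL) = 89.99° ✓; |DL| = 1.100 ✗.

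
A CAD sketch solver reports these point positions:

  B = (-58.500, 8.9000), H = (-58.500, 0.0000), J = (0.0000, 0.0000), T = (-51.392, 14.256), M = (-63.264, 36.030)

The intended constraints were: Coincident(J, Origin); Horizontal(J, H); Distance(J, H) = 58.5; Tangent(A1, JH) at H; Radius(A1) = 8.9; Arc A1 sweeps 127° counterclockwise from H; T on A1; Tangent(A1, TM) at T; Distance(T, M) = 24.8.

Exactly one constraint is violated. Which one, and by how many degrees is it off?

Tangent(A1, TM) at T — off by 8.40°.

J = (0.00, 0.00) ✓; J.y = 0.00, H.y = 0.00 ✓; |JH| = 58.50 ✓; ∠(BH, HJ) = 90.00° ✓; |BH| = 8.900 ✓; bearing(B→T) − bearing(B→H) = 127.0° ✓; |BT| = 8.900 ✓; ∠(BT, TM) = 98.40° ✗; |TM| = 24.80 ✓.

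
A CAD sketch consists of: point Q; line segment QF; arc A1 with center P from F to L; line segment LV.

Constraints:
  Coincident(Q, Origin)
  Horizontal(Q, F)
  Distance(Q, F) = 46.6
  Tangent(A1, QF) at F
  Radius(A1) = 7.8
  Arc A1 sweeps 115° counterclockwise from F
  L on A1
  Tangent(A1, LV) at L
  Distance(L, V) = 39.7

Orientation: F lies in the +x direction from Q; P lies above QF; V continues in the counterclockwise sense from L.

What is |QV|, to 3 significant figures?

59.8

On A1, F sits at bearing -90° from P; a 115° counterclockwise sweep puts L at bearing 25°, so L = P + 7.8·(cos 25°, sin 25°) = (53.7, 11.1). Since A1 is tangent to LV there, PL ⟂ LV, so LV runs along (−sin 25°, cos 25°); with |LV| = 39.7, V = (36.9, 47.1). Then |QV| = |V − Q| = 59.8.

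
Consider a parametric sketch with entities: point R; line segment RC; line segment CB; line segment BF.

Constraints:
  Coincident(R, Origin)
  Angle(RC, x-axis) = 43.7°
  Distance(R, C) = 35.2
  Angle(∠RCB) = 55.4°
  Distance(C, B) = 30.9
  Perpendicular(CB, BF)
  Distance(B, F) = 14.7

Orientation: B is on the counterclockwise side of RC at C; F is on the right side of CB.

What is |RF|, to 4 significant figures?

45.02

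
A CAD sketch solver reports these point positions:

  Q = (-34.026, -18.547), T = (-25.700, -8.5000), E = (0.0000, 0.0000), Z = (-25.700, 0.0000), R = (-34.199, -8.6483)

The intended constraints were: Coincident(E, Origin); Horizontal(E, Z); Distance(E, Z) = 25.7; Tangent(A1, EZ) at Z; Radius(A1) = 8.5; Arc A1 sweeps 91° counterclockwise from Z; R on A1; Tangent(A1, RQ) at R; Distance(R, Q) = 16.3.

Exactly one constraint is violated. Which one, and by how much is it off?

Distance(R, Q) = 16.3 — off by 6.40.

E = (0.00, 0.00) ✓; E.y = 0.00, Z.y = 0.00 ✓; |EZ| = 25.70 ✓; ∠(TZ, ZE) = 90.00° ✓; |TZ| = 8.500 ✓; bearing(T→R) − bearing(T→Z) = 91.00° ✓; |TR| = 8.500 ✓; ∠(TR, RQ) = 90.00° ✓; |RQ| = 9.900 ✗.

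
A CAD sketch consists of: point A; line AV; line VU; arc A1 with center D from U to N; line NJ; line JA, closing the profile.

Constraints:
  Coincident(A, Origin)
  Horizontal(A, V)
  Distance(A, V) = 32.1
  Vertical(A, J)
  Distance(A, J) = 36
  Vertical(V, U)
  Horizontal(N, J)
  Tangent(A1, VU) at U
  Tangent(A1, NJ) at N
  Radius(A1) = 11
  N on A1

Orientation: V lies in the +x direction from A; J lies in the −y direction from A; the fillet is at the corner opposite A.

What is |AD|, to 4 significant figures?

32.71

A is at the origin; A and V share the same y with |AV| = 32.1 and V on the +x side, so V = (32.10, 0.000). AJ is vertical with |AJ| = 36.0 and J on the −y side, so J = (0.000, -36.00). The virtual corner opposite A is at (32.10, -36.00). The tangent condition forces DU to be normal to VU and tangency of A1 to NJ means the radius DN is perpendicular to NJ, with radius 11.0, so the center D sits 11.0 in from both sides at D = (21.10, -25.00). Then |AD| = |D − A| = 32.71.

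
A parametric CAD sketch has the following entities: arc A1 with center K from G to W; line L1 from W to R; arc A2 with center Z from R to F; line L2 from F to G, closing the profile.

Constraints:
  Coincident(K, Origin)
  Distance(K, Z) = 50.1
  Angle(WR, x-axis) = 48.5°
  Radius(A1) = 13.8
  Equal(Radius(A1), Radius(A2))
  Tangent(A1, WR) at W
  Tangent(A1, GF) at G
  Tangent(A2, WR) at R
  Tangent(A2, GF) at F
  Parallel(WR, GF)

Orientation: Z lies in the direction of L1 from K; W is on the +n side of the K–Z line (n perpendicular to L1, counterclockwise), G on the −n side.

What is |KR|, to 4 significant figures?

51.97

The slot axis is L1's direction at 48.5°, so u = (cos 48.5°, sin 48.5°) = (0.6626, 0.7490) and n = (−sin 48.5°, cos 48.5°) = (-0.7490, 0.6626). K is at the origin and Z lies 50.1 along u from K, so Z = 50.1·u = (33.20, 37.52). Tangency of A1 to both parallel lines with radius 13.8 puts W and G at K ± 13.8·n: W = (-10.34, 9.144), G = (10.34, -9.144). Equal radii place R and F the same way about Z: R = Z + 13.8·n = (22.86, 46.67), F = Z − 13.8·n = (43.53, 28.38). Then |KR| = |R − K| = 51.97.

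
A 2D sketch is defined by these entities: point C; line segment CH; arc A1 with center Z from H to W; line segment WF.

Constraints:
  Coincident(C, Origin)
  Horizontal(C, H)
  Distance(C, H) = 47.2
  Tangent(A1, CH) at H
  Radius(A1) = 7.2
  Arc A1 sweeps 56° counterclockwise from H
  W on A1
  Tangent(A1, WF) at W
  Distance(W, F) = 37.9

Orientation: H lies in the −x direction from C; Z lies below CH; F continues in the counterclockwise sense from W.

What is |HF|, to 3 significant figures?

44.0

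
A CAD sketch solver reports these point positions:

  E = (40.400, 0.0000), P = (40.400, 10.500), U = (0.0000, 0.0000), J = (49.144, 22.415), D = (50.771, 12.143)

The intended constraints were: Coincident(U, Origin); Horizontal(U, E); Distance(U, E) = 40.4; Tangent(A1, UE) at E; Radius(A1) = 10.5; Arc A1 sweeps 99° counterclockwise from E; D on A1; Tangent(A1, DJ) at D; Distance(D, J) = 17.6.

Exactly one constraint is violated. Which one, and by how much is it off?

Distance(D, J) = 17.6 — off by 7.20.

U = (0.00, 0.00) ✓; U.y = 0.00, E.y = 0.00 ✓; |UE| = 40.40 ✓; ∠(PE, EU) = 90.00° ✓; |PE| = 10.50 ✓; bearing(P→D) − bearing(P→E) = 99.00° ✓; |PD| = 10.50 ✓; ∠(PD, DJ) = 90.00° ✓; |DJ| = 10.40 ✗.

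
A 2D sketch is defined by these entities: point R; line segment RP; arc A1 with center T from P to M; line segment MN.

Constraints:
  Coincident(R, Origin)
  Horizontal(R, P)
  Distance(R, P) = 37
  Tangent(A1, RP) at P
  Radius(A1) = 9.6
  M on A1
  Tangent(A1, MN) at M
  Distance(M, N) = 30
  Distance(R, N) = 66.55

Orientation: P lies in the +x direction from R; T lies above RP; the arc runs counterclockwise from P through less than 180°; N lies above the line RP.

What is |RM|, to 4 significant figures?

46.22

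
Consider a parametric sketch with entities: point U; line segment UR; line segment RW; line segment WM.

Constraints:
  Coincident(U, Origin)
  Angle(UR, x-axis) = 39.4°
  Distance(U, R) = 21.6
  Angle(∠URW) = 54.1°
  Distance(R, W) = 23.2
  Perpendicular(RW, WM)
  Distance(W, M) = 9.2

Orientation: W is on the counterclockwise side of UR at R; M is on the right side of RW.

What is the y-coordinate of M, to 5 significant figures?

28.496

∠URW = 54.1°, so RW runs at 39.4° + (180° − 54.1°) = 165.30° from the x-axis; with |RW| = 23.2, W = R + 23.2·(cos 165.30°, sin 165.30°) = (-5.7496, 19.597). RW ⟂ WM; with |WM| = 9.2 on the right of RW, M = W + 9.2·(0.25376, 0.96727) = (-3.4150, 28.496). So M.y = 28.496.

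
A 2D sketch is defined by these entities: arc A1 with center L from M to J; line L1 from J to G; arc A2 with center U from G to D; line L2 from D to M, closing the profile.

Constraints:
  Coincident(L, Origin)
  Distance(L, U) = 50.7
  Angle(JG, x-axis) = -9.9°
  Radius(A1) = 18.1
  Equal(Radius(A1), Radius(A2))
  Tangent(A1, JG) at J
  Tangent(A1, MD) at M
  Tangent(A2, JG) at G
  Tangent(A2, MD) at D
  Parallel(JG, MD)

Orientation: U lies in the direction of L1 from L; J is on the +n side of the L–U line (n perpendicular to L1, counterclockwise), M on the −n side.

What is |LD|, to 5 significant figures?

53.834

The slot axis is L1's direction at -9.9°, so u = (cos -9.9°, sin -9.9°) = (0.98511, -0.17193) and n = (−sin -9.9°, cos -9.9°) = (0.17193, 0.98511). L is at the origin and U lies 50.7 along u from L, so U = 50.7·u = (49.945, -8.7168). Tangency of A1 to both parallel lines with radius 18.1 puts J and M at L ± 18.1·n: J = (3.1119, 17.830), M = (-3.1119, -17.830). Equal radii place G and D the same way about U: G = U + 18.1·n = (53.057, 9.1137), D = U − 18.1·n = (46.833, -26.547). Then |LD| = |D − L| = 53.834.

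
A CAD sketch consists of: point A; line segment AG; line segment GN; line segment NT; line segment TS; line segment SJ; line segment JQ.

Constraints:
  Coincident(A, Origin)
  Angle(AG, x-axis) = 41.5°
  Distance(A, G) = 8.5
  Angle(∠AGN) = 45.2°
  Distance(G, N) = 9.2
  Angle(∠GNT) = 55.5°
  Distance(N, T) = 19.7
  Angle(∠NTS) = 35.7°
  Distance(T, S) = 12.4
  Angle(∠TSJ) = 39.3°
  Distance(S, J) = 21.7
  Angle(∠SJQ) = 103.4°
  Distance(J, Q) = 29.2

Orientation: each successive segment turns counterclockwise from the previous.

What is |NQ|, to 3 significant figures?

46.3

A is at the origin; AG runs at 41.5° with length 8.5, so G = (6.37, 5.63). ∠AGN = 45.2° gives GN at 176° from the x-axis; with |GN| = 9.2, N = (-2.81, 6.23). ∠GNT = 55.5° gives NT at -59.2° from the x-axis; with |NT| = 19.7, T = (7.27, -10.7). ∠NTS = 35.7° gives TS at 85.1° from the x-axis; with |TS| = 12.4, S = (8.33, 1.66). ∠TSJ = 39.3° gives SJ at -134° from the x-axis; with |SJ| = 21.7, J = (-6.80, -13.9). ∠SJQ = 103.4° gives JQ at -57.6° from the x-axis; with |JQ| = 29.2, Q = (8.85, -38.6). Then |NQ| = |Q − N| = 46.3.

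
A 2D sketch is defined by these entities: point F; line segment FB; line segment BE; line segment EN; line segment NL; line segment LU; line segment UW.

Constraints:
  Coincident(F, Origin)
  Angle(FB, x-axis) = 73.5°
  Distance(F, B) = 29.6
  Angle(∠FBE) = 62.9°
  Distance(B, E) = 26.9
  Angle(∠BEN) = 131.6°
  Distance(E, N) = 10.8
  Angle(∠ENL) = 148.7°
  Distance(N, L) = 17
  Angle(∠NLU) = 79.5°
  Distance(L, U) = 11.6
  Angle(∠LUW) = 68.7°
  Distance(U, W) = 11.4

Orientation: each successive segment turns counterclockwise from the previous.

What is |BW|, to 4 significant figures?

32.89

F is at the origin; FB runs at 73.5° with length 29.6, so B = (8.407, 28.38). ∠FBE = 62.9° gives BE at -169.4° from the x-axis; with |BE| = 26.9, E = (-18.03, 23.43). ∠BEN = 131.6° gives EN at -121.0° from the x-axis; with |EN| = 10.8, N = (-23.60, 14.18). ∠ENL = 148.7° gives NL at -89.70° from the x-axis; with |NL| = 17.0, L = (-23.51, -2.824). ∠NLU = 79.5° gives LU at 10.80° from the x-axis; with |LU| = 11.6, U = (-12.11, -0.6508). ∠LUW = 68.7° gives UW at 122.1° from the x-axis; with |UW| = 11.4, W = (-18.17, 9.006). Then |BW| = |W − B| = 32.89.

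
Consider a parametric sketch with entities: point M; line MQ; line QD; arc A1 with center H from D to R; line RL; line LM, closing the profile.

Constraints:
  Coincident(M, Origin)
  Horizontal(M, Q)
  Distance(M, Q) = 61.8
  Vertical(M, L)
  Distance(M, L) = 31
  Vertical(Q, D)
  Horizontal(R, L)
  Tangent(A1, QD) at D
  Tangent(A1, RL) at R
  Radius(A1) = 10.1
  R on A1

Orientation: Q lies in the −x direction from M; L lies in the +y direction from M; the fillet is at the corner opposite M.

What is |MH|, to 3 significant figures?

55.8

M and L share the same x with |ML| = 31.0 and L on the +y side, so L = (0.00, 31.0). The virtual corner opposite M is at (-61.8, 31.0). Since A1 is tangent to QD there, HD ⟂ QD and the tangent condition forces HR to be normal to RL, with radius 10.1, so the center H sits 10.1 in from both sides at H = (-51.7, 20.9). Then |MH| = |H − M| = 55.8.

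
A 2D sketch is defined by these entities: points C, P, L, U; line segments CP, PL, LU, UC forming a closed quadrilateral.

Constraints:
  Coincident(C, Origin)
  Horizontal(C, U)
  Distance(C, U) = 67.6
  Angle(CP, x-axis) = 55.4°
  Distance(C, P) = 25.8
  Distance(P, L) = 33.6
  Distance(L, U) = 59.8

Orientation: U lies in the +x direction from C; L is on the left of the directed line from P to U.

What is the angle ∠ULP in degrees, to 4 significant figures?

68.84°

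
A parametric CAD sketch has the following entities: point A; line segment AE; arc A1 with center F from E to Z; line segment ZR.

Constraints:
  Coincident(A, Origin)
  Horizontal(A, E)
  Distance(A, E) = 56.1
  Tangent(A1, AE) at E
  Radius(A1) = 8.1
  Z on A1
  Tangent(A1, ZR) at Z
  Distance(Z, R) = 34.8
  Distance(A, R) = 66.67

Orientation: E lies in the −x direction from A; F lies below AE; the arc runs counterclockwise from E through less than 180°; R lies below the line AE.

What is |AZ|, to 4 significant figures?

64.58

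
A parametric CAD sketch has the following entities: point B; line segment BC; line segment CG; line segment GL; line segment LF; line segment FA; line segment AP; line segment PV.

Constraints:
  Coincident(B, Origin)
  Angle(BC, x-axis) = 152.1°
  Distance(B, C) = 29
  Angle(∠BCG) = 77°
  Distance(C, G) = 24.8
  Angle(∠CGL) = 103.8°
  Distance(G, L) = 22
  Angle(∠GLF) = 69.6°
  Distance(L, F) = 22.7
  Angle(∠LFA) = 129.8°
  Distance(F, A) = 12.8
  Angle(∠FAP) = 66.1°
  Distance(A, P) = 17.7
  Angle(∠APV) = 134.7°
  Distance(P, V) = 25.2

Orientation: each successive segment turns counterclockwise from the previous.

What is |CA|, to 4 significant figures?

8.060

B is at the origin; BC runs at 152.1° with length 29.0, so C = (-25.63, 13.57). ∠BCG = 77.0° gives CG at -104.9° from the x-axis; with |CG| = 24.8, G = (-32.01, -10.40). ∠CGL = 103.8° gives GL at -28.70° from the x-axis; with |GL| = 22.0, L = (-12.71, -20.96). ∠GLF = 69.6° gives LF at 81.70° from the x-axis; with |LF| = 22.7, F = (-9.432, 1.501). ∠LFA = 129.8° gives FA at 131.9° from the x-axis; with |FA| = 12.8, A = (-17.98, 11.03). Then |CA| = |A − C| = 8.060.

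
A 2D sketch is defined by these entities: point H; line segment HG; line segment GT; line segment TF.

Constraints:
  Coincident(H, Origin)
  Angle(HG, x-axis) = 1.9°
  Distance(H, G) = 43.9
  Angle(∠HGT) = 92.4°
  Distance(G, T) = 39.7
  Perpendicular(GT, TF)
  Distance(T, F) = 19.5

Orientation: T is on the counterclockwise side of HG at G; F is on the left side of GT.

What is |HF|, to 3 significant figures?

48.2

H is at the origin; HG runs at 1.9° with length 43.9, so G = 43.9·(cos 1.9°, sin 1.9°) = (43.9, 1.46). ∠HGT = 92.4°, so GT runs at 1.9° + (180° − 92.4°) = 89.5° from the x-axis; with |GT| = 39.7, T = G + 39.7·(cos 89.5°, sin 89.5°) = (44.2, 41.2). The perpendicularity gives TF at right angles to GT; with |TF| = 19.5 on the left of GT, F = T + 19.5·(-1.00, 0.00873) = (24.7, 41.3). Then |HF| = |F − H| = 48.2.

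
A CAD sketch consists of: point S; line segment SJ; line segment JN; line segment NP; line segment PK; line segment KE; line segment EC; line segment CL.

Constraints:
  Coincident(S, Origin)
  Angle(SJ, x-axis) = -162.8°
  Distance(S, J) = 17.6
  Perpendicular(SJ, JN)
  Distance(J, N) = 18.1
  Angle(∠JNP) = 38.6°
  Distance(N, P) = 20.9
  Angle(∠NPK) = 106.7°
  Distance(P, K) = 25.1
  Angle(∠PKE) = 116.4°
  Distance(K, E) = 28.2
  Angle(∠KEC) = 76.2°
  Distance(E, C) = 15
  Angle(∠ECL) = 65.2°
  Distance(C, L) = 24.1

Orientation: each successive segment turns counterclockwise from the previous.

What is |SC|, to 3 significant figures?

41.1

∠PKE = 116.4° gives KE at -154° from the x-axis; with |KE| = 28.2, E = (-49.0, 0.311). ∠KEC = 76.2° gives EC at -50.7° from the x-axis; with |EC| = 15.0, C = (-39.5, -11.3). Then |SC| = |C − S| = 41.1.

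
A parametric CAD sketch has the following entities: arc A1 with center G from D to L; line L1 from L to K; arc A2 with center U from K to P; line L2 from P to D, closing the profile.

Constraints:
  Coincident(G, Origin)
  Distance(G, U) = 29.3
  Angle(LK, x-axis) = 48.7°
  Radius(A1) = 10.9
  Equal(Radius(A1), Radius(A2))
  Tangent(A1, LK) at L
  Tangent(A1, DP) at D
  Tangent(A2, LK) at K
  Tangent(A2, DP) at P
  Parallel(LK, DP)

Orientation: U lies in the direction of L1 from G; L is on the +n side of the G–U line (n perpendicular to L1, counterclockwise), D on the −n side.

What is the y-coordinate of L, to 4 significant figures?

7.194

The slot axis is L1's direction at 48.7°, so u = (cos 48.7°, sin 48.7°) = (0.6600, 0.7513) and n = (−sin 48.7°, cos 48.7°) = (-0.7513, 0.6600). G is at the origin and U lies 29.3 along u from G, so U = 29.3·u = (19.34, 22.01). Tangency of A1 to both parallel lines with radius 10.9 puts L and D at G ± 10.9·n: L = (-8.189, 7.194), D = (8.189, -7.194). So L.y = 7.194.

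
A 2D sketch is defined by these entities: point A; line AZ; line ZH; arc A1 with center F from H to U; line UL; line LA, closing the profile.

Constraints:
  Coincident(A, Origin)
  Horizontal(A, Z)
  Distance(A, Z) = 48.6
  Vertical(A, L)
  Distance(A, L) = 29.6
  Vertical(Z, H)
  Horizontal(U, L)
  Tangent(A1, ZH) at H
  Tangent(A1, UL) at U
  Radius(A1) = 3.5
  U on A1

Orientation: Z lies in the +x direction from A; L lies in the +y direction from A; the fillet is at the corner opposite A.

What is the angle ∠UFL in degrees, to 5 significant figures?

85.562°

The virtual corner opposite A is at (48.600, 29.600). The tangent condition forces FH to be normal to ZH and the tangent condition forces FU to be normal to UL, with radius 3.5, so the center F sits 3.5 in from both sides at F = (45.100, 26.100). That places the tangent points at H = (48.600, 26.100) on ZH and U = (45.100, 29.600) on UL. Then cos ∠UFL = FU·FL / (|FU||FL|), giving 85.562°.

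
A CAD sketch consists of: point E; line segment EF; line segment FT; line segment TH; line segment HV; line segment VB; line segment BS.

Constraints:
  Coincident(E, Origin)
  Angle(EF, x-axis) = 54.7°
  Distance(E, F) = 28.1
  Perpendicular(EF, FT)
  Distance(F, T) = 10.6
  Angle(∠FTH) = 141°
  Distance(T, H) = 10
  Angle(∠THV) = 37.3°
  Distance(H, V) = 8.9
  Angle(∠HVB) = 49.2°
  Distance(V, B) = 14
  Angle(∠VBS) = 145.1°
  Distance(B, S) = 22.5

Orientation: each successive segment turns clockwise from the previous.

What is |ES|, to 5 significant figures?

55.349

E is at the origin; EF runs at 54.7° with length 28.1, so F = (16.238, 22.933). EF is perpendicular to FT, so FT runs at -35.300°; with |FT| = 10.6, T = (24.889, 16.808). ∠FTH = 141.0° gives TH at -74.300° from the x-axis; with |TH| = 10.0, H = (27.595, 7.1813). ∠THV = 37.3° gives HV at 143.00° from the x-axis; with |HV| = 8.9, V = (20.487, 12.537). ∠HVB = 49.2° gives VB at 12.200° from the x-axis; with |VB| = 14.0, B = (34.171, 15.496). ∠VBS = 145.1° gives BS at -22.700° from the x-axis; with |BS| = 22.5, S = (54.928, 6.8131). Then |ES| = |S − E| = 55.349.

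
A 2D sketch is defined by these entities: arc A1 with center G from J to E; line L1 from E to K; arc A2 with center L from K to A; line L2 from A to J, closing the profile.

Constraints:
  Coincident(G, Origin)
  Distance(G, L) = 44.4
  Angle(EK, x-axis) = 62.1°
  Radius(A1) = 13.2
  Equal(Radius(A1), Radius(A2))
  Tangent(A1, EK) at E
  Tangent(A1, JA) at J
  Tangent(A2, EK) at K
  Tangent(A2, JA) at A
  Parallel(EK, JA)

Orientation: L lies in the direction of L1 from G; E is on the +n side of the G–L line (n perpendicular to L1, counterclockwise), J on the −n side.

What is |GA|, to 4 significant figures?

46.32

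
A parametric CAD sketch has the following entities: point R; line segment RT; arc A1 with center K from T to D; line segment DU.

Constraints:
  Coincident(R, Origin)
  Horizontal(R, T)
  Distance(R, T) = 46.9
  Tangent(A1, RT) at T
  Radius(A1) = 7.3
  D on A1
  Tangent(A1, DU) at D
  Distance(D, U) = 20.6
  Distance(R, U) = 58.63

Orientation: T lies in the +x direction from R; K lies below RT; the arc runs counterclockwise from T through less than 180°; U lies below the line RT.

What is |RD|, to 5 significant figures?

42.083

Checks: |RT| = 46.90 ✓; |KD| = 7.300 ✓; ∠(KD, DU) = 90.00° ✓; |DU| = 20.60 ✓; |RU| = 58.63 ✓.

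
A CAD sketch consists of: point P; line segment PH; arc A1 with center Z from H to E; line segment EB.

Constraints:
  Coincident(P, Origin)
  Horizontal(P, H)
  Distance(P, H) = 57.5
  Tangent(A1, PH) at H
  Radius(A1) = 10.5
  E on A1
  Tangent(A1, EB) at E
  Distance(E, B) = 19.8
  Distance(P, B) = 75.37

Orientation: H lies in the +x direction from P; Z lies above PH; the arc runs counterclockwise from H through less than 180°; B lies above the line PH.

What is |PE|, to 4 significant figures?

68.67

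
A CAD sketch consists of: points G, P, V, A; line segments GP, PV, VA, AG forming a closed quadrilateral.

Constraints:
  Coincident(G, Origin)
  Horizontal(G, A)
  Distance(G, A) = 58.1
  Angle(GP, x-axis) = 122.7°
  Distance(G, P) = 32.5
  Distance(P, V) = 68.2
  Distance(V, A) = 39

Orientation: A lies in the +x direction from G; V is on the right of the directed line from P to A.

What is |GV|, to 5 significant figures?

36.372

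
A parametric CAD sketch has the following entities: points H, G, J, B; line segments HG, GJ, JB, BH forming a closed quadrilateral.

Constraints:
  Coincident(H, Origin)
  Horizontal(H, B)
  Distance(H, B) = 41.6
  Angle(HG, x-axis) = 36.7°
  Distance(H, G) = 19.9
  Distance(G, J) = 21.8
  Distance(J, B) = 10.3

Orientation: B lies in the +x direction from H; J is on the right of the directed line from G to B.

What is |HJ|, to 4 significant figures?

31.93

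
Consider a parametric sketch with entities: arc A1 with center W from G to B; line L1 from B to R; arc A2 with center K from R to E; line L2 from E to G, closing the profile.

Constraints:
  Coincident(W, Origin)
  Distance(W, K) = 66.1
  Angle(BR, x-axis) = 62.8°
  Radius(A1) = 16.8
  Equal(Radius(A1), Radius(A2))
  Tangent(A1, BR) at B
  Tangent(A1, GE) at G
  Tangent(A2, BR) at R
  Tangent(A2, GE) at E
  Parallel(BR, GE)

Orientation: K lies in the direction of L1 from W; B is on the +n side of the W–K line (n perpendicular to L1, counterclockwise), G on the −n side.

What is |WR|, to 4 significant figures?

68.20

Tangency of A1 to both parallel lines with radius 16.8 puts B and G at W ± 16.8·n: B = (-14.94, 7.679), G = (14.94, -7.679). Equal radii place R and E the same way about K: R = K + 16.8·n = (15.27, 66.47), E = K − 16.8·n = (45.16, 51.11). Then |WR| = |R − W| = 68.20.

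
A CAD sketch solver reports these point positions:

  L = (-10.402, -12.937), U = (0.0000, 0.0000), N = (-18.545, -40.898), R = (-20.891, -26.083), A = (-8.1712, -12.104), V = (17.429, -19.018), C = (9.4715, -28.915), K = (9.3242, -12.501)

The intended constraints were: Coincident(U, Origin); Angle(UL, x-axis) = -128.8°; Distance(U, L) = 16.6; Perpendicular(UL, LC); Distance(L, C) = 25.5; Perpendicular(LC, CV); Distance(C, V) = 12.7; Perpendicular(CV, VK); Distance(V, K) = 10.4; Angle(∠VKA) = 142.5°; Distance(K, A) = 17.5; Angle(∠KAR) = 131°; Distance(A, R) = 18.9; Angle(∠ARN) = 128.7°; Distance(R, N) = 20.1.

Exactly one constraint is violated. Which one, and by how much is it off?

Distance(R, N) = 20.1 — off by 5.10.

U = (0.00, 0.00) ✓; UL at -128.8° ✓; |UL| = 16.60 ✓; ∠(UL, LC) = 90.00° ✓; |LC| = 25.50 ✓; ∠(LC, CV) = 90.00° ✓; |CV| = 12.70 ✓; ∠(CV, VK) = 90.00° ✓; |VK| = 10.40 ✓; ∠VKA = 142.5° ✓; |KA| = 17.50 ✓; ∠KAR = 131.0° ✓; |AR| = 18.90 ✓; ∠ARN = 128.7° ✓; |RN| = 15.00 ✗.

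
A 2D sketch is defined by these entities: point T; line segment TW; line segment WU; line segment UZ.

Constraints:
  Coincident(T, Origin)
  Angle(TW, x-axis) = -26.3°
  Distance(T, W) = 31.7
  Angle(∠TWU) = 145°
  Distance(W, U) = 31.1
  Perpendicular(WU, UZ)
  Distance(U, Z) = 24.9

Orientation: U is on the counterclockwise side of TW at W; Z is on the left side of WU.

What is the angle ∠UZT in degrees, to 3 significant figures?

83.3°

∠TWU = 145.0°, so WU runs at -26.3° + (180° − 145.0°) = 8.70° from the x-axis; with |WU| = 31.1, U = W + 31.1·(cos 8.70°, sin 8.70°) = (59.2, -9.34). The perpendicularity gives UZ at right angles to WU; with |UZ| = 24.9 on the left of WU, Z = U + 24.9·(-0.151, 0.988) = (55.4, 15.3). Then cos ∠UZT = ZU·ZT / (|ZU||ZT|), giving 83.3°.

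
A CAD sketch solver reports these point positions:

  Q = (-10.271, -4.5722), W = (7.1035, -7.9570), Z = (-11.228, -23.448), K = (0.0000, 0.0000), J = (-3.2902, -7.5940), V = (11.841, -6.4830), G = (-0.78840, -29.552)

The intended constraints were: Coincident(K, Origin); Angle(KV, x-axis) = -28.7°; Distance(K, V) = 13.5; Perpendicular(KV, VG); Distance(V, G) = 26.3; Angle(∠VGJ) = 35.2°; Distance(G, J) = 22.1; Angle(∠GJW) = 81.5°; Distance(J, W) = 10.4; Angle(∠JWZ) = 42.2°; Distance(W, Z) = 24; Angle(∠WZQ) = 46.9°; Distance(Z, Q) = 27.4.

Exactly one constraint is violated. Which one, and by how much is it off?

Distance(Z, Q) = 27.4 — off by 8.50.

K = (0.00, 0.00) ✓; KV at -28.70° ✓; |KV| = 13.50 ✓; ∠(KV, VG) = 90.00° ✓; |VG| = 26.30 ✓; ∠VGJ = 35.20° ✓; |GJ| = 22.10 ✓; ∠GJW = 81.50° ✓; |JW| = 10.40 ✓; ∠JWZ = 42.20° ✓; |WZ| = 24.00 ✓; ∠WZQ = 46.90° ✓; |ZQ| = 18.90 ✗.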